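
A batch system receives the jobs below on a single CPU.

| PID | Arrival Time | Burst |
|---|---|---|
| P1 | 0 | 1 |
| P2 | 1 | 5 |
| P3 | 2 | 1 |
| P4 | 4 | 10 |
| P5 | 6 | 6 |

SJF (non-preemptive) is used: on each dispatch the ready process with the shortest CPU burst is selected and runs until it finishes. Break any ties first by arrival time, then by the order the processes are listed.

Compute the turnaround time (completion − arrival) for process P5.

7

Timeline: | P1 0-1 | P2 1-6 | P3 6-7 | P5 7-13 | P4 13-23 |
Completion: P1=1  P2=6  P3=7  P4=23  P5=13
Turnaround (C−A): P1=1  P2=5  P3=5  P4=19  P5=7
Turnaround(P5) = completion − arrival = 13 − 6 = 7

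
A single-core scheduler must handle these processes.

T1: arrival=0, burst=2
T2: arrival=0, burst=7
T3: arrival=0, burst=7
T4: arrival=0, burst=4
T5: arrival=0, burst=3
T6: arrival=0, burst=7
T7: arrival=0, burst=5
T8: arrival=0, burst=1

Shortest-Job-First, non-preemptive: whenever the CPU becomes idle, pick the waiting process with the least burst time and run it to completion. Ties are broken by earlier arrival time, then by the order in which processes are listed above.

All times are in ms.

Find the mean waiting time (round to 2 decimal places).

Gantt: | T8 0-1 | T1 1-3 | T5 3-6 | T4 6-10 | T7 10-15 | T2 15-22 | T3 22-29 | T6 29-36 |
Completion: T1=3  T2=22  T3=29  T4=10  T5=6  T6=36  T7=15  T8=1
Turnaround (C−A): T1=3  T2=22  T3=29  T4=10  T5=6  T6=36  T7=15  T8=1
Waiting times: T1=1, T2=15, T3=22, T4=6, T5=3, T6=29, T7=10, T8=0
Average waiting = (1+15+22+6+3+29+10+0) / 8 = 86/8 = 10.75

10.75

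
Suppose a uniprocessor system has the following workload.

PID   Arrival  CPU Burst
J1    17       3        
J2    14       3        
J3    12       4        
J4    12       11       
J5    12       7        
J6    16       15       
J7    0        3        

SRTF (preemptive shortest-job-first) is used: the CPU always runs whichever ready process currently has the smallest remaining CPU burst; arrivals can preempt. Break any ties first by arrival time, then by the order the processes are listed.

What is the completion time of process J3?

Schedule: | J7 0-3 | idle 3-12 | J3 12-16 | J2 16-19 | J1 19-22 | J5 22-29 | J4 29-40 | J6 40-55 |
Completion: J1=22  J2=19  J3=16  J4=40  J5=29  J6=55  J7=3

16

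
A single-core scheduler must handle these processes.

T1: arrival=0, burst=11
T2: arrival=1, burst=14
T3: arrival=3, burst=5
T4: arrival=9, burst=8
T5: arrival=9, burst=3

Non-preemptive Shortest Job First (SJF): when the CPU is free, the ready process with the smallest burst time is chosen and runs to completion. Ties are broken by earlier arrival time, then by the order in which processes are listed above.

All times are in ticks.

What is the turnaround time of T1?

Schedule: | T1 0-11 | T5 11-14 | T3 14-19 | T4 19-27 | T2 27-41 |
Completion: T1=11  T2=41  T3=19  T4=27  T5=14
Turnaround(T1) = completion − arrival = 11 − 0 = 11

11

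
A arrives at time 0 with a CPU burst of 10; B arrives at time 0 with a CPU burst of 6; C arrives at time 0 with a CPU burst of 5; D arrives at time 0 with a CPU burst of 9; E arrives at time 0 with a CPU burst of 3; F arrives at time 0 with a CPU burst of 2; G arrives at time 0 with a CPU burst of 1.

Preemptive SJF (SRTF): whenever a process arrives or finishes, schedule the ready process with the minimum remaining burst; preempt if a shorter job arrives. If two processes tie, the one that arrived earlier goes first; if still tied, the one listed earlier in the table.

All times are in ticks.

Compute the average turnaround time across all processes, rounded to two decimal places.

14.29

Gantt: | G 0-1 | F 1-3 | E 3-6 | C 6-11 | B 11-17 | D 17-26 | A 26-36 |
Completion: A=36  B=17  C=11  D=26  E=6  F=3  G=1
Turnaround (C−A): A=36  B=17  C=11  D=26  E=6  F=3  G=1
Turnaround times: A=36, B=17, C=11, D=26, E=6, F=3, G=1
Average turnaround = (36+17+11+26+6+3+1) / 7 = 100/7 = 14.29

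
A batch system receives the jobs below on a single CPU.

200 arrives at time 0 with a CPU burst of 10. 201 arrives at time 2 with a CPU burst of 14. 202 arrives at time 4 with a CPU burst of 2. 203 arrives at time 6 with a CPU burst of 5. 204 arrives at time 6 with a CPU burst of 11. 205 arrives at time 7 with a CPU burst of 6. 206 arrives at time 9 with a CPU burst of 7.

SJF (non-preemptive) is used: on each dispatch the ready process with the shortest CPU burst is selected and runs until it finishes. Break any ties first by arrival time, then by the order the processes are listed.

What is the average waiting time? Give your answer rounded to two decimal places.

14.14

Timeline: | 200 0-10 | 202 10-12 | 203 12-17 | 205 17-23 | 206 23-30 | 204 30-41 | 201 41-55 |
Completion: 200=10  201=55  202=12  203=17  204=41  205=23  206=30
Waiting times: 200=0, 201=39, 202=6, 203=6, 204=24, 205=10, 206=14
Average waiting = (0+39+6+6+24+10+14) / 7 = 99/7 = 14.14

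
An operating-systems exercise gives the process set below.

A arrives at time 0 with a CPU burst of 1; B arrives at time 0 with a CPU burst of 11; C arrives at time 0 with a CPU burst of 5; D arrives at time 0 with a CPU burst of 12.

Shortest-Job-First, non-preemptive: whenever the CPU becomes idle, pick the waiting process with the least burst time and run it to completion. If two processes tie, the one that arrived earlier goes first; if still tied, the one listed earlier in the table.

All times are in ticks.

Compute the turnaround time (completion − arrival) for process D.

29

Gantt: | A 0-1 | C 1-6 | B 6-17 | D 17-29 |
Completion: A=1  B=17  C=6  D=29
Turnaround(D) = completion − arrival = 29 − 0 = 29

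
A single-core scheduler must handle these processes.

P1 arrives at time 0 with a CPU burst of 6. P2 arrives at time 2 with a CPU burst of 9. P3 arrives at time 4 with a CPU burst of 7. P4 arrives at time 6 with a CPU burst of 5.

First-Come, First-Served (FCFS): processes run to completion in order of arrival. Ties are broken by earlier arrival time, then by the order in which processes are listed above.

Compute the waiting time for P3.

11

Timeline: | P1 0-6 | P2 6-15 | P3 15-22 | P4 22-27 |
Completion: P1=6  P2=15  P3=22  P4=27
Turnaround (C−A): P1=6  P2=13  P3=18  P4=21
Waiting(P3) = turnaround − burst = 18 − 7 = 11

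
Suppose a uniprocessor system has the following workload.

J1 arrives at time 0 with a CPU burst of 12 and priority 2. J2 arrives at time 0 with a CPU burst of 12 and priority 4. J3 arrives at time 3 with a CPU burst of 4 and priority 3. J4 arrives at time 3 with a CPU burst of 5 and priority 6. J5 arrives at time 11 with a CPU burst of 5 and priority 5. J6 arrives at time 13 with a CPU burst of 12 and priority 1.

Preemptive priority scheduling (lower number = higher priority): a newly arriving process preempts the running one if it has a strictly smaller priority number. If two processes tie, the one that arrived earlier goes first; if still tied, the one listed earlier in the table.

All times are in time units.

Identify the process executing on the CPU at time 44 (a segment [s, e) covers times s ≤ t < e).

Gantt: | J1 0-12 | J3 12-13 | J6 13-25 | J3 25-28 | J2 28-40 | J5 40-45 | J4 45-50 |
Completion: J1=12  J2=40  J3=28  J4=50  J5=45  J6=25

J5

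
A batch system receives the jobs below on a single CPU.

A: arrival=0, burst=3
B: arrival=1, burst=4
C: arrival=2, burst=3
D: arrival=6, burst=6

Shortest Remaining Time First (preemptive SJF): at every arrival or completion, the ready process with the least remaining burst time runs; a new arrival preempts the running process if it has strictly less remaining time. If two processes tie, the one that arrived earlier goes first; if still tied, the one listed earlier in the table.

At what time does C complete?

Timeline: | A 0-3 | C 3-6 | B 6-10 | D 10-16 |
Completion: A=3  B=10  C=6  D=16
Turnaround (C−A): A=3  B=9  C=4  D=10

6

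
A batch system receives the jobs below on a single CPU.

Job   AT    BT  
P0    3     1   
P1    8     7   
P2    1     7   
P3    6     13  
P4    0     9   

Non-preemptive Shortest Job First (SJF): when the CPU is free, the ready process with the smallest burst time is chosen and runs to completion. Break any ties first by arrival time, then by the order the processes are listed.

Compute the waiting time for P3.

18

Schedule: | P4 0-9 | P0 9-10 | P2 10-17 | P1 17-24 | P3 24-37 |
Completion: P0=10  P1=24  P2=17  P3=37  P4=9
Turnaround (C−A): P0=7  P1=16  P2=16  P3=31  P4=9
Waiting(P3) = turnaround − burst = 31 − 13 = 18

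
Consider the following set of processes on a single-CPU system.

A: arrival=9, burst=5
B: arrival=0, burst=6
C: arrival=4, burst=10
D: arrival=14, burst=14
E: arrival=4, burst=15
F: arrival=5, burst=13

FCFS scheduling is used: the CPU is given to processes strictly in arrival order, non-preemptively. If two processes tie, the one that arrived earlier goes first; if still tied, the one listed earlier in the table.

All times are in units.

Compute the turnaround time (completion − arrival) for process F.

Schedule: | B 0-6 | C 6-16 | E 16-31 | F 31-44 | A 44-49 | D 49-63 |
Completion: A=49  B=6  C=16  D=63  E=31  F=44
Turnaround(F) = completion − arrival = 44 − 5 = 39

39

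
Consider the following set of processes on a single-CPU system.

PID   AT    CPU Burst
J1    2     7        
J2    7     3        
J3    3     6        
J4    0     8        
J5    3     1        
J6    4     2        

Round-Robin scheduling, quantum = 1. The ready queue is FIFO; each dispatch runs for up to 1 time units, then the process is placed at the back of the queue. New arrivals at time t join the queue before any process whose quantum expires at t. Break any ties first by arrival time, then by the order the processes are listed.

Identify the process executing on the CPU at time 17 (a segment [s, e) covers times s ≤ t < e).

J4

Gantt: | J4 0-2 | J1 2-3 | J4 3-4 | J3 4-5 | J5 5-6 | J1 6-7 | J6 7-8 | J4 8-9 | J3 9-10 | J2 10-11 | J1 11-12 | J6 12-13 | J4 13-14 | J3 14-15 | J2 15-16 | J1 16-17 | J4 17-18 | J3 18-19 | J2 19-20 | J1 20-21 | J4 21-22 | J3 22-23 | J1 23-24 | J4 24-25 | J3 25-26 | J1 26-27 |
Completion: J1=27  J2=20  J3=26  J4=25  J5=6  J6=13
Turnaround (C−A): J1=25  J2=13  J3=23  J4=25  J5=3  J6=9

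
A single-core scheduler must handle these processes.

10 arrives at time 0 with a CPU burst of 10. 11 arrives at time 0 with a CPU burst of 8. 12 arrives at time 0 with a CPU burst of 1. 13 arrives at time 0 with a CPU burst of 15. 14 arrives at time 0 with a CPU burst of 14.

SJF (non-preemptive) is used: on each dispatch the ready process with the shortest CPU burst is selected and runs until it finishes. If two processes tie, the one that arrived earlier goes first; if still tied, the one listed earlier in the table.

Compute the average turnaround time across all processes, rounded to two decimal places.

22.00

Timeline: | 12 0-1 | 11 1-9 | 10 9-19 | 14 19-33 | 13 33-48 |
Completion: 10=19  11=9  12=1  13=48  14=33
Turnaround (C−A): 10=19  11=9  12=1  13=48  14=33
Turnaround times: 10=19, 11=9, 12=1, 13=48, 14=33
Average turnaround = (19+9+1+48+33) / 5 = 110/5 = 22.00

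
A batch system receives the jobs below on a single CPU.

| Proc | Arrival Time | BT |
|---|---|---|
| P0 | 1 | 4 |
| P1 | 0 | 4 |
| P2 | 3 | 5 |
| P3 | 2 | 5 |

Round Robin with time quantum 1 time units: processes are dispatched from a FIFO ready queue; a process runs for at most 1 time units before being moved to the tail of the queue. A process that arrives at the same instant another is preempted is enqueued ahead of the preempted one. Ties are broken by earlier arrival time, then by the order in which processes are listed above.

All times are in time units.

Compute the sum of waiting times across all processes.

Gantt: | P1 0-1 | P0 1-2 | P1 2-3 | P3 3-4 | P0 4-5 | P2 5-6 | P1 6-7 | P3 7-8 | P0 8-9 | P2 9-10 | P1 10-11 | P3 11-12 | P0 12-13 | P2 13-14 | P3 14-15 | P2 15-16 | P3 16-17 | P2 17-18 |
Completion: P0=13  P1=11  P2=18  P3=17
Turnaround (C−A): P0=12  P1=11  P2=15  P3=15
Waiting = turnaround − burst: P0=8, P1=7, P2=10, P3=10
Total waiting = 8 + 7 + 10 + 10 = 35

35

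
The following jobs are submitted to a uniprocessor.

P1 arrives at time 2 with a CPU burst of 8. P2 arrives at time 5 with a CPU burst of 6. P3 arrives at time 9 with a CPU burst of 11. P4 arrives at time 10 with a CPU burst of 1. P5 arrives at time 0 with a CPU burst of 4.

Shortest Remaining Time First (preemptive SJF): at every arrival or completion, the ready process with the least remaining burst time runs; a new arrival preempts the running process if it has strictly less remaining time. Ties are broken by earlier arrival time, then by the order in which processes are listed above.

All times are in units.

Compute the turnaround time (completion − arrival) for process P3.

21

Schedule: | P5 0-4 | P1 4-5 | P2 5-11 | P4 11-12 | P1 12-19 | P3 19-30 |
Completion: P1=19  P2=11  P3=30  P4=12  P5=4
Turnaround (C−A): P1=17  P2=6  P3=21  P4=2  P5=4
Turnaround(P3) = completion − arrival = 30 − 9 = 21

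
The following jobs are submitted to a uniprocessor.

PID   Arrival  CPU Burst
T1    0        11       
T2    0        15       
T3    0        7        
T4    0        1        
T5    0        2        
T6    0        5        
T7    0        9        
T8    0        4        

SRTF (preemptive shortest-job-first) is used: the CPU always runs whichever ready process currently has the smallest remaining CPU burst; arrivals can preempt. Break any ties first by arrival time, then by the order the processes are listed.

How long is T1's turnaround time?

39

Schedule: | T4 0-1 | T5 1-3 | T8 3-7 | T6 7-12 | T3 12-19 | T7 19-28 | T1 28-39 | T2 39-54 |
Completion: T1=39  T2=54  T3=19  T4=1  T5=3  T6=12  T7=28  T8=7
Turnaround(T1) = completion − arrival = 39 − 0 = 39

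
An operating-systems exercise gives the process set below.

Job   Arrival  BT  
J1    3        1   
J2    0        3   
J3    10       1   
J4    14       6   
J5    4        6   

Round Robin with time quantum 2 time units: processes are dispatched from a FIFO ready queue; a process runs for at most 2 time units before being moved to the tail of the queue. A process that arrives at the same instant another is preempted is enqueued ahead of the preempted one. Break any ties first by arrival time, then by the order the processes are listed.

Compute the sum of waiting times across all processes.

Schedule: | J2 0-3 | J1 3-4 | J5 4-10 | J3 10-11 | idle 11-14 | J4 14-20 |
Completion: J1=4  J2=3  J3=11  J4=20  J5=10
Waiting = turnaround − burst: J1=0, J2=0, J3=0, J4=0, J5=0
Total waiting = 0 + 0 + 0 + 0 + 0 = 0

0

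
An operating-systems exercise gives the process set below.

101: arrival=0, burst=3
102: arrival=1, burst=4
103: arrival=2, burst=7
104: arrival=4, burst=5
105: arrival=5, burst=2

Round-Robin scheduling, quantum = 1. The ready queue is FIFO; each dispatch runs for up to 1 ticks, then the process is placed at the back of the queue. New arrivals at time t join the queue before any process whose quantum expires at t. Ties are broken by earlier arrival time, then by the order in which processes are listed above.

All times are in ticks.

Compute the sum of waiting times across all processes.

40

Schedule: | 101 0-1 | 102 1-2 | 101 2-3 | 103 3-4 | 102 4-5 | 101 5-6 | 104 6-7 | 103 7-8 | 105 8-9 | 102 9-10 | 104 10-11 | 103 11-12 | 105 12-13 | 102 13-14 | 104 14-15 | 103 15-16 | 104 16-17 | 103 17-18 | 104 18-19 | 103 19-21 |
Completion: 101=6  102=14  103=21  104=19  105=13
Turnaround (C−A): 101=6  102=13  103=19  104=15  105=8
Waiting = turnaround − burst: 101=3, 102=9, 103=12, 104=10, 105=6
Total waiting = 3 + 9 + 12 + 10 + 6 = 40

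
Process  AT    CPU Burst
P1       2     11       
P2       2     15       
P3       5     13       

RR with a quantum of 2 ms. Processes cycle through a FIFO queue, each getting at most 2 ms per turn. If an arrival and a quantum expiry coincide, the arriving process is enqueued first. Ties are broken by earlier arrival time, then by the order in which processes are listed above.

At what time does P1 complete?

31

Schedule: | idle 0-2 | P1 2-4 | P2 4-6 | P1 6-8 | P3 8-10 | P2 10-12 | P1 12-14 | P3 14-16 | P2 16-18 | P1 18-20 | P3 20-22 | P2 22-24 | P1 24-26 | P3 26-28 | P2 28-30 | P1 30-31 | P3 31-33 | P2 33-35 | P3 35-37 | P2 37-39 | P3 39-40 | P2 40-41 |
Completion: P1=31  P2=41  P3=40
Turnaround (C−A): P1=29  P2=39  P3=35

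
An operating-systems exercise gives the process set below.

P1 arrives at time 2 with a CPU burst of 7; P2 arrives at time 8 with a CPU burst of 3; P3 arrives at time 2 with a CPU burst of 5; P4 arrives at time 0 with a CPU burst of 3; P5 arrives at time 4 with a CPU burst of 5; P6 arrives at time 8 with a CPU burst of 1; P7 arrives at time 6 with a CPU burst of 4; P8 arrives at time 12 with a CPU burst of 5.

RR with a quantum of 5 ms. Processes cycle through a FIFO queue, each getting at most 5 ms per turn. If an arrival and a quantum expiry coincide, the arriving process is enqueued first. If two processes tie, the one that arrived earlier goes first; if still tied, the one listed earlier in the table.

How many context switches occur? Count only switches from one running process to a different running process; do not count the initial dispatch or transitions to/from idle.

Schedule: | P4 0-3 | P1 3-8 | P3 8-13 | P5 13-18 | P7 18-22 | P2 22-25 | P6 25-26 | P1 26-28 | P8 28-33 |
Completion: P1=28  P2=25  P3=13  P4=3  P5=18  P6=26  P7=22  P8=33
Turnaround (C−A): P1=26  P2=17  P3=11  P4=3  P5=14  P6=18  P7=16  P8=21

8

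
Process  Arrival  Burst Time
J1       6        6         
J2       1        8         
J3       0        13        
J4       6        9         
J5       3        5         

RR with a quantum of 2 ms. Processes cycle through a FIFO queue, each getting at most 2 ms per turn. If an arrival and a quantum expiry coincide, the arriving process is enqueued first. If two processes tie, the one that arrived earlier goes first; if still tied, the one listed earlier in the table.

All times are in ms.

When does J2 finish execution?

Schedule: | J3 0-2 | J2 2-4 | J3 4-6 | J5 6-8 | J2 8-10 | J1 10-12 | J4 12-14 | J3 14-16 | J5 16-18 | J2 18-20 | J1 20-22 | J4 22-24 | J3 24-26 | J5 26-27 | J2 27-29 | J1 29-31 | J4 31-33 | J3 33-35 | J4 35-37 | J3 37-39 | J4 39-40 | J3 40-41 |
Completion: J1=31  J2=29  J3=41  J4=40  J5=27
Turnaround (C−A): J1=25  J2=28  J3=41  J4=34  J5=24

29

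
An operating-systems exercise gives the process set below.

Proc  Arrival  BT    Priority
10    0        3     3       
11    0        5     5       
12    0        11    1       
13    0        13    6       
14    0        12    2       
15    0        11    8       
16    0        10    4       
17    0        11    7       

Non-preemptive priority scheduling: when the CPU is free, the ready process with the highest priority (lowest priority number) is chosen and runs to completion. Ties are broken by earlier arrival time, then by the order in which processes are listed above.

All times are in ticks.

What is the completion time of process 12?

11

Schedule: | 12 0-11 | 14 11-23 | 10 23-26 | 16 26-36 | 11 36-41 | 13 41-54 | 17 54-65 | 15 65-76 |
Completion: 10=26  11=41  12=11  13=54  14=23  15=76  16=36  17=65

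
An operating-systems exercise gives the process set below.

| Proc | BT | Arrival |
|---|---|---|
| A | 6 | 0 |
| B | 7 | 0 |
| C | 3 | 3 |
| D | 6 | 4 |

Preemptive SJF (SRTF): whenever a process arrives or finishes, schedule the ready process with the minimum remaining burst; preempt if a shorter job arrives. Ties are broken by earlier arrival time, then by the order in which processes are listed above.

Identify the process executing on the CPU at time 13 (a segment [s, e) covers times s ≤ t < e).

Timeline: | A 0-6 | C 6-9 | D 9-15 | B 15-22 |
Completion: A=6  B=22  C=9  D=15

D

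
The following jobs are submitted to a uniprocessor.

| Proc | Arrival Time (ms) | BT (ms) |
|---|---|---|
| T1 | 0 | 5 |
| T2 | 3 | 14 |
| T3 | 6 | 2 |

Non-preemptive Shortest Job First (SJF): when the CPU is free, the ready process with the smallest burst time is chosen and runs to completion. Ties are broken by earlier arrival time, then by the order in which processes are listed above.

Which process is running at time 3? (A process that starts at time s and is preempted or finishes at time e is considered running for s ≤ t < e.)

Gantt: | T1 0-5 | T2 5-19 | T3 19-21 |
Completion: T1=5  T2=19  T3=21
Turnaround (C−A): T1=5  T2=16  T3=15

T1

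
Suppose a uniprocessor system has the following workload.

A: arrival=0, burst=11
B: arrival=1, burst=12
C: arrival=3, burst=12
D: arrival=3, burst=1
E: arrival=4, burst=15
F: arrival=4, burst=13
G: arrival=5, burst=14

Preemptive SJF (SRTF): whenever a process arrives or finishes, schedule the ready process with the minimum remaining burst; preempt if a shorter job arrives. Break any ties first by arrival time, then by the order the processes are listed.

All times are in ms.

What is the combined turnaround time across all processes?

246

Schedule: | A 0-3 | D 3-4 | A 4-12 | B 12-24 | C 24-36 | F 36-49 | G 49-63 | E 63-78 |
Completion: A=12  B=24  C=36  D=4  E=78  F=49  G=63
Turnaround (C−A): A=12  B=23  C=33  D=1  E=74  F=45  G=58
Turnaround = completion − arrival: A=12, B=23, C=33, D=1, E=74, F=45, G=58
Total turnaround = 12 + 23 + 33 + 1 + 74 + 45 + 58 = 246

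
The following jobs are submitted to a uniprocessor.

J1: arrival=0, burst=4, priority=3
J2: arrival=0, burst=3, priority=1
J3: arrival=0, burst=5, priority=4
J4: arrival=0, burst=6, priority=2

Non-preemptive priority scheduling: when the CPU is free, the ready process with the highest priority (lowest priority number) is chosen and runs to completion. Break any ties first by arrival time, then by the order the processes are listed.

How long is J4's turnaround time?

9

Gantt: | J2 0-3 | J4 3-9 | J1 9-13 | J3 13-18 |
Completion: J1=13  J2=3  J3=18  J4=9
Turnaround(J4) = completion − arrival = 9 − 0 = 9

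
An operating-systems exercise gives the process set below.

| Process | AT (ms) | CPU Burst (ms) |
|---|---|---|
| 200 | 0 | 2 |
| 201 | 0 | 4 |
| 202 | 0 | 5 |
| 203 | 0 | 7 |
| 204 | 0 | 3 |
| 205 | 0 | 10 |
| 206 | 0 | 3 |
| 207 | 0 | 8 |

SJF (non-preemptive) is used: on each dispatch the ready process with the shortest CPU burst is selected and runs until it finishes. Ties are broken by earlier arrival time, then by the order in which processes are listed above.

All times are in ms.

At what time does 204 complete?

Gantt: | 200 0-2 | 204 2-5 | 206 5-8 | 201 8-12 | 202 12-17 | 203 17-24 | 207 24-32 | 205 32-42 |
Completion: 200=2  201=12  202=17  203=24  204=5  205=42  206=8  207=32
Turnaround (C−A): 200=2  201=12  202=17  203=24  204=5  205=42  206=8  207=32

5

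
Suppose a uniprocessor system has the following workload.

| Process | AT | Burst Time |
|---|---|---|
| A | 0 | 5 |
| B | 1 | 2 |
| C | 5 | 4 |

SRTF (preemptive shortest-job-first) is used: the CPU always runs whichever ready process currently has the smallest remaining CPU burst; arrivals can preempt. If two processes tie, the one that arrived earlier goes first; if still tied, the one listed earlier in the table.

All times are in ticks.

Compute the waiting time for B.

0

Gantt: | A 0-1 | B 1-3 | A 3-7 | C 7-11 |
Completion: A=7  B=3  C=11
Waiting(B) = turnaround − burst = 2 − 2 = 0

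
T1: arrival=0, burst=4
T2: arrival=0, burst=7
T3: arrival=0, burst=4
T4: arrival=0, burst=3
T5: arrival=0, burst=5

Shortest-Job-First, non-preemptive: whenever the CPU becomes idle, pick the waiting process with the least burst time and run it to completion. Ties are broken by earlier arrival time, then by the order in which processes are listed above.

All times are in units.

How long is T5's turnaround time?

16

Gantt: | T4 0-3 | T1 3-7 | T3 7-11 | T5 11-16 | T2 16-23 |
Completion: T1=7  T2=23  T3=11  T4=3  T5=16
Turnaround(T5) = completion − arrival = 16 − 0 = 16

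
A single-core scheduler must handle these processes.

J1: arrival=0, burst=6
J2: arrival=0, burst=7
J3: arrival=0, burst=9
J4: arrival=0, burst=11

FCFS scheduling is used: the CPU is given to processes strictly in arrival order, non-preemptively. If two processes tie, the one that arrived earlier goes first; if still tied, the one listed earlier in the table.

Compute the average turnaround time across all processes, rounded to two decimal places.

18.50

Schedule: | J1 0-6 | J2 6-13 | J3 13-22 | J4 22-33 |
Completion: J1=6  J2=13  J3=22  J4=33
Turnaround times: J1=6, J2=13, J3=22, J4=33
Average turnaround = (6+13+22+33) / 4 = 74/4 = 18.50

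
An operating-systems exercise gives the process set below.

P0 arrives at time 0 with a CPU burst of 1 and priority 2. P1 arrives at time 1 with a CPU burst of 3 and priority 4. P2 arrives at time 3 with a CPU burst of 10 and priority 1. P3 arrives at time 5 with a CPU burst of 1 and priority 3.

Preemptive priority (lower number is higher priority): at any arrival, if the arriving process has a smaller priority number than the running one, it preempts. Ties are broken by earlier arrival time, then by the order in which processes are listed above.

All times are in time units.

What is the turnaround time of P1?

Schedule: | P0 0-1 | P1 1-3 | P2 3-13 | P3 13-14 | P1 14-15 |
Completion: P0=1  P1=15  P2=13  P3=14
Turnaround (C−A): P0=1  P1=14  P2=10  P3=9
Turnaround(P1) = completion − arrival = 15 − 1 = 14

14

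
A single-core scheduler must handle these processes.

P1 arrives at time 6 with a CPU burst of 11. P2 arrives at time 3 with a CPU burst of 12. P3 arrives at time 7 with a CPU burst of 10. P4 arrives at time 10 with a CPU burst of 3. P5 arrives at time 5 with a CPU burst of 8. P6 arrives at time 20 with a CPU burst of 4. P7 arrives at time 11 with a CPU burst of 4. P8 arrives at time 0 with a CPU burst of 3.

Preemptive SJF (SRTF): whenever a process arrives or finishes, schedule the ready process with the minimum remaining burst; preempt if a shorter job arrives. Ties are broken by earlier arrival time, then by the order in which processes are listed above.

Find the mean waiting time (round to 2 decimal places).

11.50

Gantt: | P8 0-3 | P2 3-5 | P5 5-13 | P4 13-16 | P7 16-20 | P6 20-24 | P2 24-34 | P3 34-44 | P1 44-55 |
Completion: P1=55  P2=34  P3=44  P4=16  P5=13  P6=24  P7=20  P8=3
Turnaround (C−A): P1=49  P2=31  P3=37  P4=6  P5=8  P6=4  P7=9  P8=3
Waiting times: P1=38, P2=19, P3=27, P4=3, P5=0, P6=0, P7=5, P8=0
Average waiting = (38+19+27+3+0+0+5+0) / 8 = 92/8 = 11.50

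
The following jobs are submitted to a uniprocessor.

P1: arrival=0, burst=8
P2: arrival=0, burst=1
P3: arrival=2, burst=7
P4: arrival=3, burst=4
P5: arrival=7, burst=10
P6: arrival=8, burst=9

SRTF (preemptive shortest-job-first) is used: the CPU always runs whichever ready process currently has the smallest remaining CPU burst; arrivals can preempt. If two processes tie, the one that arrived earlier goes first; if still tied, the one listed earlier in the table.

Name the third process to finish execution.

P1

Schedule: | P2 0-1 | P1 1-3 | P4 3-7 | P1 7-13 | P3 13-20 | P6 20-29 | P5 29-39 |
Completion: P1=13  P2=1  P3=20  P4=7  P5=39  P6=29
Turnaround (C−A): P1=13  P2=1  P3=18  P4=4  P5=32  P6=21
Finish order: P2 → P4 → P1 → P3 → P6 → P5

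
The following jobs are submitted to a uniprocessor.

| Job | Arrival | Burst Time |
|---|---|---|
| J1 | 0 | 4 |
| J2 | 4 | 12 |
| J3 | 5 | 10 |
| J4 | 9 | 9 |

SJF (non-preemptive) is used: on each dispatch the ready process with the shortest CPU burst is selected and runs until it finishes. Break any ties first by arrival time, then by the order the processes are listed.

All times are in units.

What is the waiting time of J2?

0

Schedule: | J1 0-4 | J2 4-16 | J4 16-25 | J3 25-35 |
Completion: J1=4  J2=16  J3=35  J4=25
Turnaround (C−A): J1=4  J2=12  J3=30  J4=16
Waiting(J2) = turnaround − burst = 12 − 12 = 0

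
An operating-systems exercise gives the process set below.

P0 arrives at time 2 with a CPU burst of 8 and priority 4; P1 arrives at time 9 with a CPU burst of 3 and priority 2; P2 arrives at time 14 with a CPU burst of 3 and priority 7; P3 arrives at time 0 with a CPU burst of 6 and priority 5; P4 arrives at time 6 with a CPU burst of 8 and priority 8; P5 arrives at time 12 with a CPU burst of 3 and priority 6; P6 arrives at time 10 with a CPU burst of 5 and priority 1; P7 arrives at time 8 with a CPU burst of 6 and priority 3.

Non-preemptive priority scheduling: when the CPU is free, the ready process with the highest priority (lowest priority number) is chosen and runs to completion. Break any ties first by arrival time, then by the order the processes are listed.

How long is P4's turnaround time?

Schedule: | P3 0-6 | P0 6-14 | P6 14-19 | P1 19-22 | P7 22-28 | P5 28-31 | P2 31-34 | P4 34-42 |
Completion: P0=14  P1=22  P2=34  P3=6  P4=42  P5=31  P6=19  P7=28
Turnaround(P4) = completion − arrival = 42 − 6 = 36

36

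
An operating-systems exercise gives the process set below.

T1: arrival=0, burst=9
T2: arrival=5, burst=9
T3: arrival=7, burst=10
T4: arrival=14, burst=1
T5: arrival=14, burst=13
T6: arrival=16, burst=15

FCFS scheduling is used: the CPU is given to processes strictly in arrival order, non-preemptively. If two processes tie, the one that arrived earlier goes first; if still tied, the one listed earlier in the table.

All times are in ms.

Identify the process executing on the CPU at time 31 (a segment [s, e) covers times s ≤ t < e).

Schedule: | T1 0-9 | T2 9-18 | T3 18-28 | T4 28-29 | T5 29-42 | T6 42-57 |
Completion: T1=9  T2=18  T3=28  T4=29  T5=42  T6=57

T5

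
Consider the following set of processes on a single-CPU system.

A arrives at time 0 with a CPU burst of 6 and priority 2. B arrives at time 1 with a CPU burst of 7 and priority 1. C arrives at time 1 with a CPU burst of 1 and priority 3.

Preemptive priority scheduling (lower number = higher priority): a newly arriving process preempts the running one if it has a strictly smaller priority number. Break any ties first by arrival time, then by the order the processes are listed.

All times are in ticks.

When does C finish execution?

14

Gantt: | A 0-1 | B 1-8 | A 8-13 | C 13-14 |
Completion: A=13  B=8  C=14
Turnaround (C−A): A=13  B=7  C=13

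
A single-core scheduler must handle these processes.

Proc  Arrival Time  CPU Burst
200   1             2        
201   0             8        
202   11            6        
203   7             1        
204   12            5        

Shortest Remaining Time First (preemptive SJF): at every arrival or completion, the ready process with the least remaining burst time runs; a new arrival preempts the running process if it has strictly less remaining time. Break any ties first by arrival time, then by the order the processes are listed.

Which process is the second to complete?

203

Timeline: | 201 0-1 | 200 1-3 | 201 3-7 | 203 7-8 | 201 8-11 | 202 11-17 | 204 17-22 |
Completion: 200=3  201=11  202=17  203=8  204=22
Turnaround (C−A): 200=2  201=11  202=6  203=1  204=10
Finish order: 200 → 203 → 201 → 202 → 204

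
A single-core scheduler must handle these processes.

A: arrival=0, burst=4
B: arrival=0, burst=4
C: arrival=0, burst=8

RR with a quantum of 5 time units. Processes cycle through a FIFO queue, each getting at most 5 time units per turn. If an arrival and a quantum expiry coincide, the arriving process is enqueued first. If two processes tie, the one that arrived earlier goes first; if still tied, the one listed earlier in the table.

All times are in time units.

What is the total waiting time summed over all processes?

12

Timeline: | A 0-4 | B 4-8 | C 8-16 |
Completion: A=4  B=8  C=16
Turnaround (C−A): A=4  B=8  C=16
Waiting = turnaround − burst: A=0, B=4, C=8
Total waiting = 0 + 4 + 8 = 12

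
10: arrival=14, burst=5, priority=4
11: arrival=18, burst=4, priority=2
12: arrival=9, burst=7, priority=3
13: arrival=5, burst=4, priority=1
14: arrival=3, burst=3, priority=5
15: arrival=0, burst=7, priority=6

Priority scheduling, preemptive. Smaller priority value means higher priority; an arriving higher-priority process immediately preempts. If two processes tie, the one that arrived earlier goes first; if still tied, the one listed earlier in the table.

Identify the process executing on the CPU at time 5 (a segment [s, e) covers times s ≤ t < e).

Schedule: | 15 0-3 | 14 3-5 | 13 5-9 | 12 9-16 | 10 16-18 | 11 18-22 | 10 22-25 | 14 25-26 | 15 26-30 |
Completion: 10=25  11=22  12=16  13=9  14=26  15=30
Turnaround (C−A): 10=11  11=4  12=7  13=4  14=23  15=30

13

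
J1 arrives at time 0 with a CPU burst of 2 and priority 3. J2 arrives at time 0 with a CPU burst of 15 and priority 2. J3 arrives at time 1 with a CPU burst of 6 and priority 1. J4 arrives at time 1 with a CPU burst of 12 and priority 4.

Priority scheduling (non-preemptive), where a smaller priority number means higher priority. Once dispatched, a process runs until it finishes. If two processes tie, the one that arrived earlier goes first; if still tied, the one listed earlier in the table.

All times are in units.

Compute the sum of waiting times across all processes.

57

Schedule: | J2 0-15 | J3 15-21 | J1 21-23 | J4 23-35 |
Completion: J1=23  J2=15  J3=21  J4=35
Turnaround (C−A): J1=23  J2=15  J3=20  J4=34
Waiting = turnaround − burst: J1=21, J2=0, J3=14, J4=22
Total waiting = 21 + 0 + 14 + 22 = 57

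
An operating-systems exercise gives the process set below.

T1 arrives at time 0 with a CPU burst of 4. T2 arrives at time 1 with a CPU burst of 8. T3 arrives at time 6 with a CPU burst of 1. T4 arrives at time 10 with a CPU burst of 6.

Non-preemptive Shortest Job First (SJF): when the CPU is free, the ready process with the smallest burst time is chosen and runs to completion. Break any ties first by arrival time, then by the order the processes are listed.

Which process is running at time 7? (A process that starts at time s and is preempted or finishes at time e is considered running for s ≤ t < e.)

Gantt: | T1 0-4 | T2 4-12 | T3 12-13 | T4 13-19 |
Completion: T1=4  T2=12  T3=13  T4=19

T2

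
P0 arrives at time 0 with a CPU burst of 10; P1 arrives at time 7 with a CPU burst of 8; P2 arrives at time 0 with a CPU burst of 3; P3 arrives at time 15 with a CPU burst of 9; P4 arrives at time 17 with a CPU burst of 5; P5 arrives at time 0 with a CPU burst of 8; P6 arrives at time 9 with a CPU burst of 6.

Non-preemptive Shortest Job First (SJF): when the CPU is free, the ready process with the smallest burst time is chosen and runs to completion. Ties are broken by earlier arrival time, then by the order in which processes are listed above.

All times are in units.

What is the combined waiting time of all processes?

Gantt: | P2 0-3 | P5 3-11 | P6 11-17 | P4 17-22 | P1 22-30 | P3 30-39 | P0 39-49 |
Completion: P0=49  P1=30  P2=3  P3=39  P4=22  P5=11  P6=17
Waiting = turnaround − burst: P0=39, P1=15, P2=0, P3=15, P4=0, P5=3, P6=2
Total waiting = 39 + 15 + 0 + 15 + 0 + 3 + 2 = 74

74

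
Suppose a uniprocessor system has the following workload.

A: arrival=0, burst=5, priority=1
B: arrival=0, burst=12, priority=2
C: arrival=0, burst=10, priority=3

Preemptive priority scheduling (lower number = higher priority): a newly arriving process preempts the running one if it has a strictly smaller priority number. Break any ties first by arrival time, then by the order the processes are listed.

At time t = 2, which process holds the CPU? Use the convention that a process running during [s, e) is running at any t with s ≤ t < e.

A

Timeline: | A 0-5 | B 5-17 | C 17-27 |
Completion: A=5  B=17  C=27
Turnaround (C−A): A=5  B=17  C=27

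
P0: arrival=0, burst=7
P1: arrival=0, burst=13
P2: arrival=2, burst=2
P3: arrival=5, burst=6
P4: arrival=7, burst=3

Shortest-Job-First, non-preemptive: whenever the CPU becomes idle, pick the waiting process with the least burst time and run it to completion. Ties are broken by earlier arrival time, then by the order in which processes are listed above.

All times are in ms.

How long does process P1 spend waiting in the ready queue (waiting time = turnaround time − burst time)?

18

Schedule: | P0 0-7 | P2 7-9 | P4 9-12 | P3 12-18 | P1 18-31 |
Completion: P0=7  P1=31  P2=9  P3=18  P4=12
Turnaround (C−A): P0=7  P1=31  P2=7  P3=13  P4=5
Waiting(P1) = turnaround − burst = 31 − 13 = 18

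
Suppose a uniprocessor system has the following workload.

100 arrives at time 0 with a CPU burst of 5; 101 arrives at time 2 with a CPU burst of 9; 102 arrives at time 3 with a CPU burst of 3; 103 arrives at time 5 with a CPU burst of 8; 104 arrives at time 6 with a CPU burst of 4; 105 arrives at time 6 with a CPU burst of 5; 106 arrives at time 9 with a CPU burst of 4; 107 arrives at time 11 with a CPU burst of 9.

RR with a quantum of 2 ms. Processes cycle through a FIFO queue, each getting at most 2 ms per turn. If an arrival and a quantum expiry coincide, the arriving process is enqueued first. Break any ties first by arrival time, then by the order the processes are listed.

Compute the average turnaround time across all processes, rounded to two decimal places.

27.88

Timeline: | 100 0-2 | 101 2-4 | 100 4-6 | 102 6-8 | 101 8-10 | 103 10-12 | 104 12-14 | 105 14-16 | 100 16-17 | 102 17-18 | 106 18-20 | 101 20-22 | 107 22-24 | 103 24-26 | 104 26-28 | 105 28-30 | 106 30-32 | 101 32-34 | 107 34-36 | 103 36-38 | 105 38-39 | 101 39-40 | 107 40-42 | 103 42-44 | 107 44-47 |
Completion: 100=17  101=40  102=18  103=44  104=28  105=39  106=32  107=47
Turnaround (C−A): 100=17  101=38  102=15  103=39  104=22  105=33  106=23  107=36
Turnaround times: 100=17, 101=38, 102=15, 103=39, 104=22, 105=33, 106=23, 107=36
Average turnaround = (17+38+15+39+22+33+23+36) / 8 = 223/8 = 27.88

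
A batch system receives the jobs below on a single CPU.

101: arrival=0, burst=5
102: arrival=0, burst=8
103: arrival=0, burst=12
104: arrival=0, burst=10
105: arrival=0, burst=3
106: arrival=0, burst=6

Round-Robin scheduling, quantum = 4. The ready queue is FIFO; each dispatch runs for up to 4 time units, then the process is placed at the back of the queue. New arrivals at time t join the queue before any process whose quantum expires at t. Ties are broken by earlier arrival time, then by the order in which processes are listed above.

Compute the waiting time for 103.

30

Gantt: | 101 0-4 | 102 4-8 | 103 8-12 | 104 12-16 | 105 16-19 | 106 19-23 | 101 23-24 | 102 24-28 | 103 28-32 | 104 32-36 | 106 36-38 | 103 38-42 | 104 42-44 |
Completion: 101=24  102=28  103=42  104=44  105=19  106=38
Turnaround (C−A): 101=24  102=28  103=42  104=44  105=19  106=38
Waiting(103) = turnaround − burst = 42 − 12 = 30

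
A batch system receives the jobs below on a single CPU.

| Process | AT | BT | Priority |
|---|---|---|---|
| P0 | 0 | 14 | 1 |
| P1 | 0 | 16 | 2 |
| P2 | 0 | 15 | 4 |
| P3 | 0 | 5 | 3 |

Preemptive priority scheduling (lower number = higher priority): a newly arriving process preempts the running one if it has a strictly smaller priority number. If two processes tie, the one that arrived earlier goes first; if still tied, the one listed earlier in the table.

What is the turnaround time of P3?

35

Schedule: | P0 0-14 | P1 14-30 | P3 30-35 | P2 35-50 |
Completion: P0=14  P1=30  P2=50  P3=35
Turnaround (C−A): P0=14  P1=30  P2=50  P3=35
Turnaround(P3) = completion − arrival = 35 − 0 = 35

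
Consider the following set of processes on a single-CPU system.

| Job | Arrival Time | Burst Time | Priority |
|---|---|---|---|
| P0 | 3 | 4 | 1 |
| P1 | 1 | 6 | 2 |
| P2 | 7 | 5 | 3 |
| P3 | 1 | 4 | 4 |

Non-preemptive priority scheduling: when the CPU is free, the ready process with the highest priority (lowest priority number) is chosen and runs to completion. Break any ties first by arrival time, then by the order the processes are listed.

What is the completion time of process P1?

Schedule: | idle 0-1 | P1 1-7 | P0 7-11 | P2 11-16 | P3 16-20 |
Completion: P0=11  P1=7  P2=16  P3=20
Turnaround (C−A): P0=8  P1=6  P2=9  P3=19

7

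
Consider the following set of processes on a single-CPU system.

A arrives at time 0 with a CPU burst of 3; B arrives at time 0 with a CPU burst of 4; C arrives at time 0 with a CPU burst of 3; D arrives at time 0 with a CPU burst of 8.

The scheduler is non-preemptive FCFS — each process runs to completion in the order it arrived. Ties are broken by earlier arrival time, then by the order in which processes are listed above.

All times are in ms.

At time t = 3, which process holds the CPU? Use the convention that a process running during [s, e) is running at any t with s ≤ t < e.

Timeline: | A 0-3 | B 3-7 | C 7-10 | D 10-18 |
Completion: A=3  B=7  C=10  D=18

B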